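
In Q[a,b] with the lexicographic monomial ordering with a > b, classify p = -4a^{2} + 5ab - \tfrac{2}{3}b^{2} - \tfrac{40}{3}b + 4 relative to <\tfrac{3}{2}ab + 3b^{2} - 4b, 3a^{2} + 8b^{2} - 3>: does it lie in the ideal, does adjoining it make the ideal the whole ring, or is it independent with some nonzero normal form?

First compute the reduced Gröbner basis of I by Buchberger's algorithm.
f_1 = \tfrac{3}{2}ab + 3b^{2} - 4b, LT = ab.
f_2 = 3a^{2} + 8b^{2} - 3, LT = a^{2}.

S(f_1,f_2): lcm = a^{2}b. S = 2ab^{2} - \tfrac{8}{3}ab - \tfrac{8}{3}b^{3} + b.
  reduce S modulo (f_1, f_2):
  remainder -\tfrac{20}{3}b^{3} + \tfrac{32}{3}b^{2} - \tfrac{55}{9}b ≠ 0; add h_3 = -\tfrac{20}{3}b^{3} + \tfrac{32}{3}b^{2} - \tfrac{55}{9}b to the basis.

The other S-polynomials (S(f_1,h_3), S(f_2,h_3)) all reduce to 0 modulo the current basis, so we have a Gröbner basis.
Inter-reduce: drop elements whose leading term is divisible by another's, tail-reduce, and make monic.
Reduced Gröbner basis: {a^{2} + \tfrac{8}{3}b^{2} - 1, ab + 2b^{2} - \tfrac{8}{3}b, b^{3} - \tfrac{8}{5}b^{2} + \tfrac{11}{12}b}.
Label its elements g_1 = a^{2} + \tfrac{8}{3}b^{2} - 1, g_2 = ab + 2b^{2} - \tfrac{8}{3}b, g_3 = b^{3} - \tfrac{8}{5}b^{2} + \tfrac{11}{12}b.

Reduce p = -4a^{2} + 5ab - \tfrac{2}{3}b^{2} - \tfrac{40}{3}b + 4 modulo G:
  leading term a^{2}: subtract (-4)·g_1 from -4a^{2} + 5ab - \tfrac{2}{3}b^{2} - \tfrac{40}{3}b + 4 → 5ab + 10b^{2} - \tfrac{40}{3}b
  leading term ab: subtract (5)·g_2 from 5ab + 10b^{2} - \tfrac{40}{3}b → 0
  normal form = 0.
Since the normal form is 0, p ∈ I.

-4a^{2} + 5ab - \tfrac{2}{3}b^{2} - \tfrac{40}{3}b + 4 lies in I (it reduces to 0).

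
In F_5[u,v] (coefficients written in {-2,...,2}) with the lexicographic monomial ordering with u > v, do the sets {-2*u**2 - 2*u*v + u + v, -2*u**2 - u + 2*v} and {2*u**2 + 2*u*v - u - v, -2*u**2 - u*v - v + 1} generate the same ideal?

No, the ideals differ.

Since reduced Gröbner bases are canonical representatives of ideals under a given ordering, it suffices to compute and compare them.
Buchberger on the first generating set:
f_1 = -2*u**2 - 2*u*v + u + v, LT = u**2.
f_2 = -2*u**2 - u + 2*v, LT = u**2.

S(f_1,f_2): lcm = u**2. S = u*v - u - 2*v.
  leading term u*v: no divisor's leading term divides it; move u*v to the remainder.
  leading term u: no divisor's leading term divides it; move -u to the remainder.
  leading term v: no divisor's leading term divides it; move -2*v to the remainder.
  remainder u*v - u - 2*v ≠ 0; add g_3 = u*v - u - 2*v to the basis.

S(f_1,g_3): lcm = u**2*v. S = u**2 + u*v**2 - u*v + 2*v**2.
  leading term u**2: subtract (2)·f_1 from u**2 + u*v**2 - u*v + 2*v**2 → u*v**2 - 2*u*v - 2*u + 2*v**2 - 2*v
  leading term u*v**2: subtract (v)·g_3 from u*v**2 - 2*u*v - 2*u + 2*v**2 - 2*v → -u*v - 2*u - v**2 - 2*v
  leading term u*v: subtract (-1)·g_3 from -u*v - 2*u - v**2 - 2*v → 2*u - v**2 + v
  leading term u: no divisor's leading term divides it; move 2*u to the remainder.
  leading term v**2: no divisor's leading term divides it; move -v**2 to the remainder.
  leading term v: no divisor's leading term divides it; move v to the remainder.
  remainder 2*u - v**2 + v ≠ 0; add g_4 = 2*u - v**2 + v to the basis.

S(g_3,g_4): lcm = u*v. S = -u - 2*v**3 + 2*v**2 - 2*v.
  leading term u: subtract (2)·g_4 from -u - 2*v**3 + 2*v**2 - 2*v → -2*v**3 - v**2 + v
  leading term v**3: no divisor's leading term divides it; move -2*v**3 to the remainder.
  leading term v**2: no divisor's leading term divides it; move -v**2 to the remainder.
  leading term v: no divisor's leading term divides it; move v to the remainder.
  remainder -2*v**3 - v**2 + v ≠ 0; add g_5 = -2*v**3 - v**2 + v to the basis.

The other S-polynomials (S(f_2,g_3), S(f_1,g_4), S(f_2,g_4), S(f_1,g_5), S(f_2,g_5), S(g_3,g_5), S(g_4,g_5)) all reduce to 0 modulo the current basis, so we have a Gröbner basis.
Inter-reduce: drop elements whose leading term is divisible by another's, tail-reduce, and make monic.
Reduced Gröbner basis: {u + 2*v**2 - 2*v, v**3 - 2*v**2 + 2*v}.

Buchberger on the second generating set:
h_1 = 2*u**2 + 2*u*v - u - v, LT = u**2.
h_2 = -2*u**2 - u*v - v + 1, LT = u**2.

S(h_1,h_2): lcm = u**2. S = -2*u*v + 2*u - v - 2.
  leading term u*v: no divisor's leading term divides it; move -2*u*v to the remainder.
  leading term u: no divisor's leading term divides it; move 2*u to the remainder.
  leading term v: no divisor's leading term divides it; move -v to the remainder.
  leading term 1: no divisor's leading term divides it; move -2 to the remainder.
  remainder -2*u*v + 2*u - v - 2 ≠ 0; add k_3 = -2*u*v + 2*u - v - 2 to the basis.

S(h_1,k_3): lcm = u**2*v. S = u**2 + u*v**2 - u*v - u + 2*v**2.
  leading term u**2: subtract (-2)·h_1 from u**2 + u*v**2 - u*v - u + 2*v**2 → u*v**2 - 2*u*v + 2*u + 2*v**2 - 2*v
  leading term u*v**2: subtract (2*v)·k_3 from u*v**2 - 2*u*v + 2*u + 2*v**2 - 2*v → -u*v + 2*u - v**2 + 2*v
  leading term u*v: subtract (-2)·k_3 from -u*v + 2*u - v**2 + 2*v → u - v**2 + 1
  leading term u: no divisor's leading term divides it; move u to the remainder.
  leading term v**2: no divisor's leading term divides it; move -v**2 to the remainder.
  leading term 1: no divisor's leading term divides it; move 1 to the remainder.
  remainder u - v**2 + 1 ≠ 0; add k_4 = u - v**2 + 1 to the basis.

S(k_3,k_4): lcm = u*v. S = -u + v**3 + 2*v + 1.
  leading term u: subtract (-1)·k_4 from -u + v**3 + 2*v + 1 → v**3 - v**2 + 2*v + 2
  leading term v**3: no divisor's leading term divides it; move v**3 to the remainder.
  leading term v**2: no divisor's leading term divides it; move -v**2 to the remainder.
  leading term v: no divisor's leading term divides it; move 2*v to the remainder.
  leading term 1: no divisor's leading term divides it; move 2 to the remainder.
  remainder v**3 - v**2 + 2*v + 2 ≠ 0; add k_5 = v**3 - v**2 + 2*v + 2 to the basis.

The other S-polynomials (S(h_2,k_3), S(h_1,k_4), S(h_2,k_4), S(h_1,k_5), S(h_2,k_5), S(k_3,k_5), S(k_4,k_5)) all reduce to 0 modulo the current basis, so we have a Gröbner basis.
Inter-reduce: drop elements whose leading term is divisible by another's, tail-reduce, and make monic.
Reduced Gröbner basis: {u - v**2 + 1, v**3 - v**2 + 2*v + 2}.

These differ, so the ideals are not equal.
The choice of monomial ordering does not affect the verdict — as long as both bases are computed under the same ordering, their equality decides ideal equality.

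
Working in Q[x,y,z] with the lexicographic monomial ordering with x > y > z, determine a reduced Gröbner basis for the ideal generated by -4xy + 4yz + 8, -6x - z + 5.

f_1 = -4xy + 4yz + 8, LT = xy.
f_2 = -6x - z + 5, LT = x.

S(f_1,f_2): lcm = xy. S = -7/6yz + 5/6y - 2.
  leading term yz: no divisor's leading term divides it; move -7/6yz to the remainder.
  leading term y: no divisor's leading term divides it; move 5/6y to the remainder.
  leading term 1: no divisor's leading term divides it; move -2 to the remainder.
  remainder -7/6yz + 5/6y - 2 ≠ 0; add g_3 = -7/6yz + 5/6y - 2 to the basis.

S(f_1,g_3): lcm = xyz. S = 5/7xy - 12/7x - yz^2 - 2z.
  leading term xy: subtract (-5/28)·f_1 from 5/7xy - 12/7x - yz^2 - 2z → -12/7x - yz^2 + 5/7yz - 2z + 10/7
  leading term x: subtract (2/7)·f_2 from -12/7x - yz^2 + 5/7yz - 2z + 10/7 → -yz^2 + 5/7yz - 12/7z
  leading term yz^2: subtract (6/7z)·g_3 from -yz^2 + 5/7yz - 12/7z → 0
  remainder 0.

S(f_2,g_3): leading monomials are coprime, so the S-polynomial reduces to 0 (Buchberger's first criterion).
Every S-polynomial of the final basis reduces to 0, so we have a Gröbner basis.
Inter-reduce: drop elements whose leading term is divisible by another's, tail-reduce, and make monic.

G = {x + 1/6z - 5/6, yz - 5/7y + 12/7}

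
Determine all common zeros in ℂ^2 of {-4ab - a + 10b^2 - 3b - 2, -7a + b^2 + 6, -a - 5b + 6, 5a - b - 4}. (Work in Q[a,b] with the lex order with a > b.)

Compute a lex Gröbner basis by Buchberger's algorithm.
f_1 = -4ab - a + 10b^2 - 3b - 2, LT = ab.
f_2 = -7a + b^2 + 6, LT = a.
f_3 = -a - 5b + 6, LT = a.
f_4 = 5a - b - 4, LT = a.

S(f_1,f_2): lcm = ab. S = 1/4a + 1/7b^3 - 5/2b^2 + 45/28b + 1/2.
  reduce S modulo (f_1, f_2, f_3, f_4):
  remainder 1/7b^3 - 69/28b^2 + 45/28b + 5/7 ≠ 0; add h_5 = 1/7b^3 - 69/28b^2 + 45/28b + 5/7 to the basis.

S(f_1,f_3): lcm = ab. S = 1/4a - 15/2b^2 + 27/4b + 1/2.
  reduce S modulo (f_1, f_2, f_3, f_4, h_5):
  remainder -209/28b^2 + 27/4b + 5/7 ≠ 0; add h_6 = -209/28b^2 + 27/4b + 5/7 to the basis.

S(f_1,f_4): lcm = ab. S = 1/4a - 23/10b^2 + 31/20b + 1/2.
  reduce S modulo (f_1, f_2, f_3, f_4, h_5, h_6):
  remainder -104/209b + 104/209 ≠ 0; add h_7 = -104/209b + 104/209 to the basis.

The other S-polynomials (S(f_2,f_3), S(f_2,f_4), S(f_3,f_4), S(f_1,h_5), S(f_2,h_5), S(f_3,h_5), S(f_4,h_5), S(f_1,h_6), S(f_2,h_6), S(f_3,h_6), S(f_4,h_6), S(h_5,h_6), S(f_1,h_7), S(f_2,h_7), S(f_3,h_7), S(f_4,h_7), S(h_5,h_7), S(h_6,h_7)) all reduce to 0 modulo the current basis, so we have a Gröbner basis.
Inter-reduce: drop elements whose leading term is divisible by another's, tail-reduce, and make monic.
Reduced Gröbner basis: {a - 1, b - 1}.

The lex basis is triangular: the last element involves only b. Solving b - 1 = 0 gives b ∈ {1}; substituting each value into the earlier elements determines the remaining variables.
  b = 1: the earlier basis element becomes a - 1 = 0, giving a = 1 — point (1, 1).
This is the nonlinear analogue of row-reducing a linear system.

{(1, 1)}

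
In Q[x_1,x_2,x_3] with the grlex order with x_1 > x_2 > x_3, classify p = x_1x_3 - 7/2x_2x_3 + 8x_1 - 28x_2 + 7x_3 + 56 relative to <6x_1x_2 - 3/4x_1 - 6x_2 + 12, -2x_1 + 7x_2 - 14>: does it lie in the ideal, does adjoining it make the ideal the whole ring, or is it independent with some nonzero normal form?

First compute the reduced Gröbner basis of I by Buchberger's algorithm.
f_1 = 6x_1x_2 - 3/4x_1 - 6x_2 + 12, LT = x_1x_2.
f_2 = -2x_1 + 7x_2 - 14, LT = x_1.

S(f_1,f_2): lcm = x_1x_2. S = 7/2x_2^2 - 1/8x_1 - 8x_2 + 2.
  leading term x_2^2: no divisor's leading term divides it; move 7/2x_2^2 to the remainder.
  leading term x_1: subtract (1/16)·f_2 from -1/8x_1 - 8x_2 + 2 → -135/16x_2 + 23/8
  leading term x_2: no divisor's leading term divides it; move -135/16x_2 to the remainder.
  leading term 1: no divisor's leading term divides it; move 23/8 to the remainder.
  remainder 7/2x_2^2 - 135/16x_2 + 23/8 ≠ 0; add h_3 = 7/2x_2^2 - 135/16x_2 + 23/8 to the basis.

The other S-polynomials (S(f_1,h_3), S(f_2,h_3)) all reduce to 0 modulo the current basis, so we have a Gröbner basis.
Inter-reduce: drop elements whose leading term is divisible by another's, tail-reduce, and make monic.
Reduced Gröbner basis: {x_2^2 - 135/56x_2 + 23/28, x_1 - 7/2x_2 + 7}.
Label its elements g_1 = x_2^2 - 135/56x_2 + 23/28, g_2 = x_1 - 7/2x_2 + 7.

Reduce p = x_1x_3 - 7/2x_2x_3 + 8x_1 - 28x_2 + 7x_3 + 56 modulo G:
  leading term x_1x_3: subtract (x_3)·g_2 from x_1x_3 - 7/2x_2x_3 + 8x_1 - 28x_2 + 7x_3 + 56 → 8x_1 - 28x_2 + 56
  leading term x_1: subtract (8)·g_2 from 8x_1 - 28x_2 + 56 → 0
  normal form = 0.
Since the normal form is 0, p ∈ I.

x_1x_3 - 7/2x_2x_3 + 8x_1 - 28x_2 + 7x_3 + 56 lies in I (it reduces to 0).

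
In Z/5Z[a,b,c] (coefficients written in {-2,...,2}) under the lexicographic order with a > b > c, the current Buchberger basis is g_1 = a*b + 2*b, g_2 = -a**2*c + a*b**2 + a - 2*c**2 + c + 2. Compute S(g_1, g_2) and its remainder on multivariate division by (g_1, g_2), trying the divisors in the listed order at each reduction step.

S(g_1, g_2) = a*b**3 + 2*a*b*c + a*b - 2*b*c**2 + b*c + 2*b; remainder on division = -2*b**3 - 2*b*c**2 + 2*b*c.

lcm(LM(g_1), LM(g_2)) = a**2*b*c.
S = (lcm/LT(g_1))·g_1 − (lcm/LT(g_2))·g_2 = a*b**3 + 2*a*b*c + a*b - 2*b*c**2 + b*c + 2*b.
Reduce S modulo (g_1, g_2) in that order:
  leading term a*b**3: subtract (b**2)·g_1 from a*b**3 + 2*a*b*c + a*b - 2*b*c**2 + b*c + 2*b → 2*a*b*c + a*b - 2*b**3 - 2*b*c**2 + b*c + 2*b
  leading term a*b*c: subtract (2*c)·g_1 from 2*a*b*c + a*b - 2*b**3 - 2*b*c**2 + b*c + 2*b → a*b - 2*b**3 - 2*b*c**2 + 2*b*c + 2*b
  leading term a*b: subtract (1)·g_1 from a*b - 2*b**3 - 2*b*c**2 + 2*b*c + 2*b → -2*b**3 - 2*b*c**2 + 2*b*c
  leading term b**3: no divisor's leading term divides it; move -2*b**3 to the remainder.
  leading term b*c**2: no divisor's leading term divides it; move -2*b*c**2 to the remainder.
  leading term b*c: no divisor's leading term divides it; move 2*b*c to the remainder.
The remainder -2*b**3 - 2*b*c**2 + 2*b*c is nonzero, so it would be added as the next basis element.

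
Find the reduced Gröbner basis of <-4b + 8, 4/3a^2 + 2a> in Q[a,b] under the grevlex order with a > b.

G = {a^2 + 3/2a, b - 2}

Buchberger's algorithm terminates because the ascending chain of leading-term ideals stabilizes.

f_1 = -4b + 8, LT = b.
f_2 = 4/3a^2 + 2a, LT = a^2.

S(f_1,f_2): leading monomials are coprime, so the S-polynomial reduces to 0 (Buchberger's first criterion).
Every S-polynomial of the final basis reduces to 0, so we have a Gröbner basis.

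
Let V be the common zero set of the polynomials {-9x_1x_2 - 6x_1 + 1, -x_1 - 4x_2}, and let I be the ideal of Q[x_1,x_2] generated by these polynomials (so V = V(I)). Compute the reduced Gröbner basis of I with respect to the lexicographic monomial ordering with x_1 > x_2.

The reduced Gröbner basis is the canonical form of the ideal for this ordering.

f_1 = -9x_1x_2 - 6x_1 + 1, LT = x_1x_2.
f_2 = -x_1 - 4x_2, LT = x_1.

S(f_1,f_2): lcm = x_1x_2. S = 2/3x_1 - 4x_2^2 - 1/9.
  leading term x_1: subtract (-2/3)·f_2 from 2/3x_1 - 4x_2^2 - 1/9 → -4x_2^2 - 8/3x_2 - 1/9
  leading term x_2^2: no divisor's leading term divides it; move -4x_2^2 to the remainder.
  leading term x_2: no divisor's leading term divides it; move -8/3x_2 to the remainder.
  leading term 1: no divisor's leading term divides it; move -1/9 to the remainder.
  remainder -4x_2^2 - 8/3x_2 - 1/9 ≠ 0; add g_3 = -4x_2^2 - 8/3x_2 - 1/9 to the basis.

The other S-polynomials (S(f_1,g_3), S(f_2,g_3)) all reduce to 0 modulo the current basis, so we have a Gröbner basis.
Inter-reduce: drop elements whose leading term is divisible by another's, tail-reduce, and make monic.

G = {x_1 + 4x_2, x_2^2 + 2/3x_2 + 1/36}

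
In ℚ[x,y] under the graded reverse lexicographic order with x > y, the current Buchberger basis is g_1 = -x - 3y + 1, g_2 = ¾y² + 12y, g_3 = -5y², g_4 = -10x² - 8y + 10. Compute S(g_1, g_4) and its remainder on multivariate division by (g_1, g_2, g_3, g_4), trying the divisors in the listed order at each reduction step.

lcm(LM(g_1), LM(g_4)) = x².
S = (lcm/LT(g_1))·g_1 − (lcm/LT(g_4))·g_4 = 3xy - x - ⅘y + 1.
Reduce S modulo (g_1, g_2, g_3, g_4) in that order:
  leading term xy: subtract (-3y)·g_1 from 3xy - x - ⅘y + 1 → -9y² - x + 11/5y + 1
  leading term y²: subtract (-12)·g_2 from -9y² - x + 11/5y + 1 → -x + 731/5y + 1
  leading term x: subtract (1)·g_1 from -x + 731/5y + 1 → 746/5y
  leading term y: no divisor's leading term divides it; move 746/5y to the remainder.
The remainder 746/5y is nonzero, so it would be added as the next basis element.

S(g_1, g_4) = 3xy - x - ⅘y + 1; remainder on division = 746/5y.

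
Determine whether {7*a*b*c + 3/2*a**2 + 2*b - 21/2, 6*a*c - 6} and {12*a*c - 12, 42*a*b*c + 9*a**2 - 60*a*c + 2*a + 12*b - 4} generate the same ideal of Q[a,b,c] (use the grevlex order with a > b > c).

No, the ideals differ.

Two ideals are equal iff their reduced Gröbner bases coincide (the reduced basis is unique for a fixed ordering).
Buchberger on the first generating set:
f_1 = 7*a*b*c + 3/2*a**2 + 2*b - 21/2, LT = a*b*c.
f_2 = 6*a*c - 6, LT = a*c.

S(f_1,f_2): lcm = a*b*c. S = 3/14*a**2 + 9/7*b - 3/2.
  leading term a**2: no divisor's leading term divides it; move 3/14*a**2 to the remainder.
  leading term b: no divisor's leading term divides it; move 9/7*b to the remainder.
  leading term 1: no divisor's leading term divides it; move -3/2 to the remainder.
  remainder 3/14*a**2 + 9/7*b - 3/2 ≠ 0; add g_3 = 3/14*a**2 + 9/7*b - 3/2 to the basis.

S(f_1,g_3): lcm = a**2*b*c. S = 3/14*a**3 - 6*b**2*c + 2/7*a*b + 7*b*c - 3/2*a.
  leading term a**3: subtract (a)·g_3 from 3/14*a**3 - 6*b**2*c + 2/7*a*b + 7*b*c - 3/2*a → -6*b**2*c - a*b + 7*b*c
  leading term b**2*c: no divisor's leading term divides it; move -6*b**2*c to the remainder.
  leading term a*b: no divisor's leading term divides it; move -a*b to the remainder.
  leading term b*c: no divisor's leading term divides it; move 7*b*c to the remainder.
  remainder -6*b**2*c - a*b + 7*b*c ≠ 0; add g_4 = -6*b**2*c - a*b + 7*b*c to the basis.

S(f_2,g_3): lcm = a**2*c. S = -6*b*c - a + 7*c.
  leading term b*c: no divisor's leading term divides it; move -6*b*c to the remainder.
  leading term a: no divisor's leading term divides it; move -a to the remainder.
  leading term c: no divisor's leading term divides it; move 7*c to the remainder.
  remainder -6*b*c - a + 7*c ≠ 0; add g_5 = -6*b*c - a + 7*c to the basis.

The other S-polynomials (S(f_1,g_4), S(f_2,g_4), S(g_3,g_4), S(f_1,g_5), S(f_2,g_5), S(g_3,g_5), S(g_4,g_5)) all reduce to 0 modulo the current basis, so we have a Gröbner basis.
Inter-reduce: drop elements whose leading term is divisible by another's, tail-reduce, and make monic.
Reduced Gröbner basis: {a**2 + 6*b - 7, a*c - 1, b*c + 1/6*a - 7/6*c}.

Buchberger on the second generating set:
h_1 = 12*a*c - 12, LT = a*c.
h_2 = 42*a*b*c + 9*a**2 - 60*a*c + 2*a + 12*b - 4, LT = a*b*c.

S(h_1,h_2): lcm = a*b*c. S = -3/14*a**2 + 10/7*a*c - 1/21*a - 9/7*b + 2/21.
  leading term a**2: no divisor's leading term divides it; move -3/14*a**2 to the remainder.
  leading term a*c: subtract (5/42)·h_1 from 10/7*a*c - 1/21*a - 9/7*b + 2/21 → -1/21*a - 9/7*b + 32/21
  leading term a: no divisor's leading term divides it; move -1/21*a to the remainder.
  leading term b: no divisor's leading term divides it; move -9/7*b to the remainder.
  leading term 1: no divisor's leading term divides it; move 32/21 to the remainder.
  remainder -3/14*a**2 - 1/21*a - 9/7*b + 32/21 ≠ 0; add k_3 = -3/14*a**2 - 1/21*a - 9/7*b + 32/21 to the basis.

S(h_1,k_3): lcm = a**2*c. S = -2/9*a*c - 6*b*c - a + 64/9*c.
  leading term a*c: subtract (-1/54)·h_1 from -2/9*a*c - 6*b*c - a + 64/9*c → -6*b*c - a + 64/9*c - 2/9
  leading term b*c: no divisor's leading term divides it; move -6*b*c to the remainder.
  leading term a: no divisor's leading term divides it; move -a to the remainder.
  leading term c: no divisor's leading term divides it; move 64/9*c to the remainder.
  leading term 1: no divisor's leading term divides it; move -2/9 to the remainder.
  remainder -6*b*c - a + 64/9*c - 2/9 ≠ 0; add k_4 = -6*b*c - a + 64/9*c - 2/9 to the basis.

The other S-polynomials (S(h_2,k_3), S(h_1,k_4), S(h_2,k_4), S(k_3,k_4)) all reduce to 0 modulo the current basis, so we have a Gröbner basis.
Inter-reduce: drop elements whose leading term is divisible by another's, tail-reduce, and make monic.
Reduced Gröbner basis: {a**2 + 2/9*a + 6*b - 64/9, a*c - 1, b*c + 1/6*a - 32/27*c + 1/27}.

These differ, so the ideals are not equal.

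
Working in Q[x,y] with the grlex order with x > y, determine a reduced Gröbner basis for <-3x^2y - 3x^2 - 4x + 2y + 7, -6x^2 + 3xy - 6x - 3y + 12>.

Buchberger's algorithm terminates because the ascending chain of leading-term ideals stabilizes.

f_1 = -3x^2y - 3x^2 - 4x + 2y + 7, LT = x^2y.
f_2 = -6x^2 + 3xy - 6x - 3y + 12, LT = x^2.

S(f_1,f_2): lcm = x^2y. S = 1/2xy^2 + x^2 - xy - 1/2y^2 + 4/3x + 4/3y - 7/3.
  leading term xy^2: no divisor's leading term divides it; move 1/2xy^2 to the remainder.
  leading term x^2: subtract (-1/6)·f_2 from x^2 - xy - 1/2y^2 + 4/3x + 4/3y - 7/3 → -1/2xy - 1/2y^2 + 1/3x + 5/6y - 1/3
  leading term xy: no divisor's leading term divides it; move -1/2xy to the remainder.
  leading term y^2: no divisor's leading term divides it; move -1/2y^2 to the remainder.
  leading term x: no divisor's leading term divides it; move 1/3x to the remainder.
  leading term y: no divisor's leading term divides it; move 5/6y to the remainder.
  leading term 1: no divisor's leading term divides it; move -1/3 to the remainder.
  remainder 1/2xy^2 - 1/2xy - 1/2y^2 + 1/3x + 5/6y - 1/3 ≠ 0; add g_3 = 1/2xy^2 - 1/2xy - 1/2y^2 + 1/3x + 5/6y - 1/3 to the basis.

S(f_1,g_3): lcm = x^2y^2. S = 2x^2y + xy^2 - 2/3x^2 - 1/3xy - 2/3y^2 + 2/3x - 7/3y.
  leading term x^2y: subtract (-2/3)·f_1 from 2x^2y + xy^2 - 2/3x^2 - 1/3xy - 2/3y^2 + 2/3x - 7/3y → xy^2 - 8/3x^2 - 1/3xy - 2/3y^2 - 2x - y + 14/3
  leading term xy^2: subtract (2)·g_3 from xy^2 - 8/3x^2 - 1/3xy - 2/3y^2 - 2x - y + 14/3 → -8/3x^2 + 2/3xy + 1/3y^2 - 8/3x - 8/3y + 16/3
  leading term x^2: subtract (4/9)·f_2 from -8/3x^2 + 2/3xy + 1/3y^2 - 8/3x - 8/3y + 16/3 → -2/3xy + 1/3y^2 - 4/3y
  leading term xy: no divisor's leading term divides it; move -2/3xy to the remainder.
  leading term y^2: no divisor's leading term divides it; move 1/3y^2 to the remainder.
  leading term y: no divisor's leading term divides it; move -4/3y to the remainder.
  remainder -2/3xy + 1/3y^2 - 4/3y ≠ 0; add g_4 = -2/3xy + 1/3y^2 - 4/3y to the basis.

S(g_3,g_4): lcm = xy^2. S = 1/2y^3 - xy - 3y^2 + 2/3x + 5/3y - 2/3.
  leading term y^3: no divisor's leading term divides it; move 1/2y^3 to the remainder.
  leading term xy: subtract (3/2)·g_4 from -xy - 3y^2 + 2/3x + 5/3y - 2/3 → -7/2y^2 + 2/3x + 11/3y - 2/3
  leading term y^2: no divisor's leading term divides it; move -7/2y^2 to the remainder.
  leading term x: no divisor's leading term divides it; move 2/3x to the remainder.
  leading term y: no divisor's leading term divides it; move 11/3y to the remainder.
  leading term 1: no divisor's leading term divides it; move -2/3 to the remainder.
  remainder 1/2y^3 - 7/2y^2 + 2/3x + 11/3y - 2/3 ≠ 0; add g_5 = 1/2y^3 - 7/2y^2 + 2/3x + 11/3y - 2/3 to the basis.

The other S-polynomials (S(f_2,g_3), S(f_1,g_4), S(f_2,g_4), S(f_1,g_5), S(f_2,g_5), S(g_3,g_5), S(g_4,g_5)) all reduce to 0 modulo the current basis, so we have a Gröbner basis.
Inter-reduce: drop elements whose leading term is divisible by another's, tail-reduce, and make monic.

G = {y^3 - 7y^2 + 4/3x + 22/3y - 4/3, x^2 - 1/4y^2 + x + 3/2y - 2, xy - 1/2y^2 + 2y}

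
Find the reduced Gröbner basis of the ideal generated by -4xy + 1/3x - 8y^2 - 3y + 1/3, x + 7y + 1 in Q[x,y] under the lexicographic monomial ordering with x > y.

f_1 = -4xy + 1/3x - 8y^2 - 3y + 1/3, LT = xy.
f_2 = x + 7y + 1, LT = x.

S(f_1,f_2): lcm = xy. S = -1/12x - 5y^2 - 1/4y - 1/12.
  leading term x: subtract (-1/12)·f_2 from -1/12x - 5y^2 - 1/4y - 1/12 → -5y^2 + 1/3y
  leading term y^2: no divisor's leading term divides it; move -5y^2 to the remainder.
  leading term y: no divisor's leading term divides it; move 1/3y to the remainder.
  remainder -5y^2 + 1/3y ≠ 0; add g_3 = -5y^2 + 1/3y to the basis.

The other S-polynomials (S(f_1,g_3), S(f_2,g_3)) all reduce to 0 modulo the current basis, so we have a Gröbner basis.
Inter-reduce: drop elements whose leading term is divisible by another's, tail-reduce, and make monic.

G = {x + 7y + 1, y^2 - 1/15y}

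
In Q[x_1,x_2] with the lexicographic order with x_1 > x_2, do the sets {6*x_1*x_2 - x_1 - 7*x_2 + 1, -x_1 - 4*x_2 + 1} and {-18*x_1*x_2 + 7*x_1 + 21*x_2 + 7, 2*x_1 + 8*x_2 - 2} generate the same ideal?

Equality of ideals is decidable: compute both reduced Gröbner bases (unique for the ordering) and check whether they agree.
Buchberger on the first generating set:
f_1 = 6*x_1*x_2 - x_1 - 7*x_2 + 1, LT = x_1*x_2.
f_2 = -x_1 - 4*x_2 + 1, LT = x_1.

S(f_1,f_2): lcm = x_1*x_2. S = -1/6*x_1 - 4*x_2**2 - 1/6*x_2 + 1/6.
  leading term x_1: subtract (1/6)·f_2 from -1/6*x_1 - 4*x_2**2 - 1/6*x_2 + 1/6 → -4*x_2**2 + 1/2*x_2
  leading term x_2**2: no divisor's leading term divides it; move -4*x_2**2 to the remainder.
  leading term x_2: no divisor's leading term divides it; move 1/2*x_2 to the remainder.
  remainder -4*x_2**2 + 1/2*x_2 ≠ 0; add g_3 = -4*x_2**2 + 1/2*x_2 to the basis.

S(f_1,g_3): lcm = x_1*x_2**2. S = -1/24*x_1*x_2 - 7/6*x_2**2 + 1/6*x_2.
  leading term x_1*x_2: subtract (-1/144)·f_1 from -1/24*x_1*x_2 - 7/6*x_2**2 + 1/6*x_2 → -1/144*x_1 - 7/6*x_2**2 + 17/144*x_2 + 1/144
  leading term x_1: subtract (1/144)·f_2 from -1/144*x_1 - 7/6*x_2**2 + 17/144*x_2 + 1/144 → -7/6*x_2**2 + 7/48*x_2
  leading term x_2**2: subtract (7/24)·g_3 from -7/6*x_2**2 + 7/48*x_2 → 0
  remainder 0.

S(f_2,g_3): leading monomials are coprime, so the S-polynomial reduces to 0 (Buchberger's first criterion).
Every S-polynomial of the final basis reduces to 0, so we have a Gröbner basis.
Inter-reduce: drop elements whose leading term is divisible by another's, tail-reduce, and make monic.
Reduced Gröbner basis: {x_1 + 4*x_2 - 1, x_2**2 - 1/8*x_2}.

Buchberger on the second generating set:
h_1 = -18*x_1*x_2 + 7*x_1 + 21*x_2 + 7, LT = x_1*x_2.
h_2 = 2*x_1 + 8*x_2 - 2, LT = x_1.

S(h_1,h_2): lcm = x_1*x_2. S = -7/18*x_1 - 4*x_2**2 - 1/6*x_2 - 7/18.
  leading term x_1: subtract (-7/36)·h_2 from -7/18*x_1 - 4*x_2**2 - 1/6*x_2 - 7/18 → -4*x_2**2 + 25/18*x_2 - 7/9
  leading term x_2**2: no divisor's leading term divides it; move -4*x_2**2 to the remainder.
  leading term x_2: no divisor's leading term divides it; move 25/18*x_2 to the remainder.
  leading term 1: no divisor's leading term divides it; move -7/9 to the remainder.
  remainder -4*x_2**2 + 25/18*x_2 - 7/9 ≠ 0; add k_3 = -4*x_2**2 + 25/18*x_2 - 7/9 to the basis.

S(h_1,k_3): lcm = x_1*x_2**2. S = -1/24*x_1*x_2 - 7/36*x_1 - 7/6*x_2**2 - 7/18*x_2.
  leading term x_1*x_2: subtract (1/432)·h_1 from -1/24*x_1*x_2 - 7/36*x_1 - 7/6*x_2**2 - 7/18*x_2 → -91/432*x_1 - 7/6*x_2**2 - 7/16*x_2 - 7/432
  leading term x_1: subtract (-91/864)·h_2 from -91/432*x_1 - 7/6*x_2**2 - 7/16*x_2 - 7/432 → -7/6*x_2**2 + 175/432*x_2 - 49/216
  leading term x_2**2: subtract (7/24)·k_3 from -7/6*x_2**2 + 175/432*x_2 - 49/216 → 0
  remainder 0.

S(h_2,k_3): leading monomials are coprime, so the S-polynomial reduces to 0 (Buchberger's first criterion).
Every S-polynomial of the final basis reduces to 0, so we have a Gröbner basis.
Inter-reduce: drop elements whose leading term is divisible by another's, tail-reduce, and make monic.
Reduced Gröbner basis: {x_1 + 4*x_2 - 1, x_2**2 - 25/72*x_2 + 7/36}.

The bases are distinct; the ideals are different.

No, the ideals differ.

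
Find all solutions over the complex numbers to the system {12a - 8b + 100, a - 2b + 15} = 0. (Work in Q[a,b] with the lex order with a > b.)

Compute a lex Gröbner basis by Buchberger's algorithm.
f_1 = 12a - 8b + 100, LT = a.
f_2 = a - 2b + 15, LT = a.

S(f_1,f_2): lcm = a. S = 4/3b - 20/3.
  leading term b: no divisor's leading term divides it; move 4/3b to the remainder.
  leading term 1: no divisor's leading term divides it; move -20/3 to the remainder.
  remainder 4/3b - 20/3 ≠ 0; add h_3 = 4/3b - 20/3 to the basis.

S(f_1,h_3): leading monomials are coprime, so the S-polynomial reduces to 0 (Buchberger's first criterion).
S(f_2,h_3): leading monomials are coprime, so the S-polynomial reduces to 0 (Buchberger's first criterion).
Every S-polynomial of the final basis reduces to 0, so we have a Gröbner basis.
Inter-reduce: drop elements whose leading term is divisible by another's, tail-reduce, and make monic.
Reduced Gröbner basis: {a + 5, b - 5}.

Elimination: the polynomial b - 5 lies in the elimination ideal for b, so b ∈ {5}. For each such b, the remaining basis elements (now univariate) give the rest of the solution.
  b = 5: the earlier basis element becomes a + 5 = 0, giving a = -5 — point (-5, 5).
Substituting each solution back into the original system confirms all equations vanish.

{(-5, 5)}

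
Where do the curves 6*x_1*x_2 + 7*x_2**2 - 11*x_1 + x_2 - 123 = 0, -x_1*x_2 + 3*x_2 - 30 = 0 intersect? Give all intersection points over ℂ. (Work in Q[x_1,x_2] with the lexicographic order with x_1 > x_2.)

Compute a lex Gröbner basis by Buchberger's algorithm.
f_1 = 6*x_1*x_2 - 11*x_1 + 7*x_2**2 + x_2 - 123, LT = x_1*x_2.
f_2 = -x_1*x_2 + 3*x_2 - 30, LT = x_1*x_2.

S(f_1,f_2): lcm = x_1*x_2. S = -11/6*x_1 + 7/6*x_2**2 + 19/6*x_2 - 101/2.
  leading term x_1: no divisor's leading term divides it; move -11/6*x_1 to the remainder.
  leading term x_2**2: no divisor's leading term divides it; move 7/6*x_2**2 to the remainder.
  leading term x_2: no divisor's leading term divides it; move 19/6*x_2 to the remainder.
  leading term 1: no divisor's leading term divides it; move -101/2 to the remainder.
  remainder -11/6*x_1 + 7/6*x_2**2 + 19/6*x_2 - 101/2 ≠ 0; add h_3 = -11/6*x_1 + 7/6*x_2**2 + 19/6*x_2 - 101/2 to the basis.

S(f_1,h_3): lcm = x_1*x_2. S = -11/6*x_1 + 7/11*x_2**3 + 191/66*x_2**2 - 1807/66*x_2 - 41/2.
  leading term x_1: subtract (1)·h_3 from -11/6*x_1 + 7/11*x_2**3 + 191/66*x_2**2 - 1807/66*x_2 - 41/2 → 7/11*x_2**3 + 19/11*x_2**2 - 336/11*x_2 + 30
  leading term x_2**3: no divisor's leading term divides it; move 7/11*x_2**3 to the remainder.
  leading term x_2**2: no divisor's leading term divides it; move 19/11*x_2**2 to the remainder.
  leading term x_2: no divisor's leading term divides it; move -336/11*x_2 to the remainder.
  leading term 1: no divisor's leading term divides it; move 30 to the remainder.
  remainder 7/11*x_2**3 + 19/11*x_2**2 - 336/11*x_2 + 30 ≠ 0; add h_4 = 7/11*x_2**3 + 19/11*x_2**2 - 336/11*x_2 + 30 to the basis.

The other S-polynomials (S(f_2,h_3), S(f_1,h_4), S(f_2,h_4), S(h_3,h_4)) all reduce to 0 modulo the current basis, so we have a Gröbner basis.
Inter-reduce: drop elements whose leading term is divisible by another's, tail-reduce, and make monic.
Reduced Gröbner basis: {x_1 - 7/11*x_2**2 - 19/11*x_2 + 303/11, x_2**3 + 19/7*x_2**2 - 48*x_2 + 330/7}.

A lex Gröbner basis eliminates variables successively. Here x_2**3 + 19/7*x_2**2 - 48*x_2 + 330/7 depends only on x_2, with roots {5, -27/7 + sqrt(1191)/7, -sqrt(1191)/7 - 27/7}; lifting each root through the earlier basis elements recovers the full solutions.
  x_2 = 5: the earlier basis element becomes x_1 + 3 = 0, giving x_1 = -3 — point (-3, 5).
  x_2 = -27/7 + sqrt(1191)/7: the earlier basis element becomes x_1 + 102/11 + 5*sqrt(1191)/11 = 0, giving x_1 = -5*sqrt(1191)/11 - 102/11 — point (-5*sqrt(1191)/11 - 102/11, -27/7 + sqrt(1191)/7).
  x_2 = -sqrt(1191)/7 - 27/7: the earlier basis element becomes x_1 - 5*sqrt(1191)/11 + 102/11 = 0, giving x_1 = -102/11 + 5*sqrt(1191)/11 — point (-102/11 + 5*sqrt(1191)/11, -sqrt(1191)/7 - 27/7).

{(-3, 5), (-5*sqrt(1191)/11 - 102/11, -27/7 + sqrt(1191)/7), (-102/11 + 5*sqrt(1191)/11, -sqrt(1191)/7 - 27/7)}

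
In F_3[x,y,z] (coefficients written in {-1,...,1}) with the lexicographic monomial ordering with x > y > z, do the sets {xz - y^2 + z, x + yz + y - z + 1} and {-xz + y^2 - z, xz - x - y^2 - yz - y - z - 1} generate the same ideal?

Yes, the ideals are equal.

For a fixed monomial order, each ideal has a unique reduced Gröbner basis; comparing bases decides equality.
Buchberger on the first generating set:
f_1 = xz - y^2 + z, LT = xz.
f_2 = x + yz + y - z + 1, LT = x.

S(f_1,f_2): lcm = xz. S = -y^2 - yz^2 - yz + z^2.
  leading term y^2: no divisor's leading term divides it; move -y^2 to the remainder.
  leading term yz^2: no divisor's leading term divides it; move -yz^2 to the remainder.
  leading term yz: no divisor's leading term divides it; move -yz to the remainder.
  leading term z^2: no divisor's leading term divides it; move z^2 to the remainder.
  remainder -y^2 - yz^2 - yz + z^2 ≠ 0; add g_3 = -y^2 - yz^2 - yz + z^2 to the basis.

The other S-polynomials (S(f_1,g_3), S(f_2,g_3)) all reduce to 0 modulo the current basis, so we have a Gröbner basis.
Inter-reduce: drop elements whose leading term is divisible by another's, tail-reduce, and make monic.
Reduced Gröbner basis: {x + yz + y - z + 1, y^2 + yz^2 + yz - z^2}.

Buchberger on the second generating set:
h_1 = -xz + y^2 - z, LT = xz.
h_2 = xz - x - y^2 - yz - y - z - 1, LT = xz.

S(h_1,h_2): lcm = xz. S = x + yz + y - z + 1.
  leading term x: no divisor's leading term divides it; move x to the remainder.
  leading term yz: no divisor's leading term divides it; move yz to the remainder.
  leading term y: no divisor's leading term divides it; move y to the remainder.
  leading term z: no divisor's leading term divides it; move -z to the remainder.
  leading term 1: no divisor's leading term divides it; move 1 to the remainder.
  remainder x + yz + y - z + 1 ≠ 0; add k_3 = x + yz + y - z + 1 to the basis.

S(h_1,k_3): lcm = xz. S = -y^2 - yz^2 - yz + z^2.
  leading term y^2: no divisor's leading term divides it; move -y^2 to the remainder.
  leading term yz^2: no divisor's leading term divides it; move -yz^2 to the remainder.
  leading term yz: no divisor's leading term divides it; move -yz to the remainder.
  leading term z^2: no divisor's leading term divides it; move z^2 to the remainder.
  remainder -y^2 - yz^2 - yz + z^2 ≠ 0; add k_4 = -y^2 - yz^2 - yz + z^2 to the basis.

The other S-polynomials (S(h_2,k_3), S(h_1,k_4), S(h_2,k_4), S(k_3,k_4)) all reduce to 0 modulo the current basis, so we have a Gröbner basis.
Inter-reduce: drop elements whose leading term is divisible by another's, tail-reduce, and make monic.
Reduced Gröbner basis: {x + yz + y - z + 1, y^2 + yz^2 + yz - z^2}.

The two bases agree; hence the ideals are identical.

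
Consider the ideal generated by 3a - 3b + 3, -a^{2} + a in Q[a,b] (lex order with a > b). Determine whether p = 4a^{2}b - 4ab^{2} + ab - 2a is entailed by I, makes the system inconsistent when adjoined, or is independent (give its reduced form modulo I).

First compute the reduced Gröbner basis of I by Buchberger's algorithm.
f_1 = 3a - 3b + 3, LT = a.
f_2 = -a^{2} + a, LT = a^{2}.

S(f_1,f_2): lcm = a^{2}. S = -ab + 2a.
  leading term ab: subtract (-\tfrac{1}{3}b)·f_1 from -ab + 2a → 2a - b^{2} + b
  leading term a: subtract (\tfrac{2}{3})·f_1 from 2a - b^{2} + b → -b^{2} + 3b - 2
  leading term b^{2}: no divisor's leading term divides it; move -b^{2} to the remainder.
  leading term b: no divisor's leading term divides it; move 3b to the remainder.
  leading term 1: no divisor's leading term divides it; move -2 to the remainder.
  remainder -b^{2} + 3b - 2 ≠ 0; add h_3 = -b^{2} + 3b - 2 to the basis.

S(f_1,h_3): leading monomials are coprime, so the S-polynomial reduces to 0 (Buchberger's first criterion).
S(f_2,h_3): leading monomials are coprime, so the S-polynomial reduces to 0 (Buchberger's first criterion).
Every S-polynomial of the final basis reduces to 0, so we have a Gröbner basis.
Inter-reduce: drop elements whose leading term is divisible by another's, tail-reduce, and make monic.
Reduced Gröbner basis: {a - b + 1, b^{2} - 3b + 2}.
Label its elements g_1 = a - b + 1, g_2 = b^{2} - 3b + 2.

Reduce p = 4a^{2}b - 4ab^{2} + ab - 2a modulo G:
  leading term a^{2}b: subtract (4ab)·g_1 from 4a^{2}b - 4ab^{2} + ab - 2a → -3ab - 2a
  leading term ab: subtract (-3b)·g_1 from -3ab - 2a → -2a - 3b^{2} + 3b
  leading term a: subtract (-2)·g_1 from -2a - 3b^{2} + 3b → -3b^{2} + b + 2
  leading term b^{2}: subtract (-3)·g_2 from -3b^{2} + b + 2 → -8b + 8
  leading term b: no divisor's leading term divides it; move -8b to the remainder.
  leading term 1: no divisor's leading term divides it; move 8 to the remainder.
  normal form = -8b + 8.
The normal form is nonzero, so p ∉ I. Since p minus its normal form lies in I, I + (p) = I + (r) where r = -8b + 8; decide whether this ideal is the whole ring.
Run Buchberger on G together with r (pairs among the g_i already reduce to 0 since G is a Gröbner basis):
g_1 = a - b + 1, LT = a.
g_2 = b^{2} - 3b + 2, LT = b^{2}.
r = -8b + 8, LT = b.

S(g_1,g_2): leading monomials are coprime, so the S-polynomial reduces to 0 (Buchberger's first criterion).
S(g_1,r): leading monomials are coprime, so the S-polynomial reduces to 0 (Buchberger's first criterion).
S(g_2,r): lcm = b^{2}. S = -2b + 2.
  leading term b: subtract (\tfrac{1}{4})·r from -2b + 2 → 0
  remainder 0.

Every S-polynomial of the final basis reduces to 0, so we have a Gröbner basis.
Inter-reduce: drop elements whose leading term is divisible by another's, tail-reduce, and make monic.
Reduced Gröbner basis: {a, b - 1}.
The reduced Gröbner basis of I + (p) is {a, b - 1} ≠ {1}, a proper ideal, so the enlarged system stays consistent: p is independent of I, with normal form -8b + 8.

Ideal membership is decidable via reduction modulo a Gröbner basis.

4a^{2}b - 4ab^{2} + ab - 2a is independent of I; its normal form modulo I is -8b + 8.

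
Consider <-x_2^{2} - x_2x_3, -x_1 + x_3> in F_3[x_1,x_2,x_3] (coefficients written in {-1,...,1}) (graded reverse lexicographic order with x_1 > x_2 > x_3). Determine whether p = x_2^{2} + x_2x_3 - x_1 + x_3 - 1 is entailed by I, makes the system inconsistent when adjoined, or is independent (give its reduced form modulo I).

First compute the reduced Gröbner basis of I by Buchberger's algorithm.
f_1 = -x_2^{2} - x_2x_3, LT = x_2^{2}.
f_2 = -x_1 + x_3, LT = x_1.

The S-polynomials (S(f_1,f_2)) all reduce to 0 modulo the current basis, so we have a Gröbner basis.
Inter-reduce: drop elements whose leading term is divisible by another's, tail-reduce, and make monic.
Reduced Gröbner basis: {x_2^{2} + x_2x_3, x_1 - x_3}.
Label its elements g_1 = x_2^{2} + x_2x_3, g_2 = x_1 - x_3.

Reduce p = x_2^{2} + x_2x_3 - x_1 + x_3 - 1 modulo G:
  leading term x_2^{2}: subtract (1)·g_1 from x_2^{2} + x_2x_3 - x_1 + x_3 - 1 → -x_1 + x_3 - 1
  leading term x_1: subtract (-1)·g_2 from -x_1 + x_3 - 1 → -1
  leading term 1: no divisor's leading term divides it; move -1 to the remainder.
  normal form = -1.
The normal form is nonzero, so p ∉ I. Since p minus its normal form lies in I, I + (p) = I + (r) where r = -1; decide whether this ideal is the whole ring.
Here r = -1 is a nonzero constant, hence a unit: 1 ∈ I + (p), the Gröbner basis of I + (p) is {1}, and the enlarged system has no common solution — adjoining p is inconsistent.

Ideal membership is decidable via reduction modulo a Gröbner basis.

Adjoining x_2^{2} + x_2x_3 - x_1 + x_3 - 1 makes the ideal the whole ring: the system is inconsistent.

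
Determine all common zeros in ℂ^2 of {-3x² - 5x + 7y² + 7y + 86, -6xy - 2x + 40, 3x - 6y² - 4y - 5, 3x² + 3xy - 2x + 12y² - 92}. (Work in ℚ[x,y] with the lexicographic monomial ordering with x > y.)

Compute a lex Gröbner basis by Buchberger's algorithm.
f_1 = -3x² - 5x + 7y² + 7y + 86, LT = x².
f_2 = -6xy - 2x + 40, LT = xy.
f_3 = 3x - 6y² - 4y - 5, LT = x.
f_4 = 3x² + 3xy - 2x + 12y² - 92, LT = x².

S(f_1,f_2): lcm = x²y. S = -⅓x² + 5/3xy + 20/3x - 7/3y³ - 7/3y² - 86/3y.
  leading term x²: subtract (1/9)·f_1 from -⅓x² + 5/3xy + 20/3x - 7/3y³ - 7/3y² - 86/3y → 5/3xy + 65/9x - 7/3y³ - 28/9y² - 265/9y - 86/9
  leading term xy: subtract (-5/18)·f_2 from 5/3xy + 65/9x - 7/3y³ - 28/9y² - 265/9y - 86/9 → 20/3x - 7/3y³ - 28/9y² - 265/9y + 14/9
  leading term x: subtract (20/9)·f_3 from 20/3x - 7/3y³ - 28/9y² - 265/9y + 14/9 → -7/3y³ + 92/9y² - 185/9y + 38/3
  leading term y³: no divisor's leading term divides it; move -7/3y³ to the remainder.
  leading term y²: no divisor's leading term divides it; move 92/9y² to the remainder.
  leading term y: no divisor's leading term divides it; move -185/9y to the remainder.
  leading term 1: no divisor's leading term divides it; move 38/3 to the remainder.
  remainder -7/3y³ + 92/9y² - 185/9y + 38/3 ≠ 0; add h_5 = -7/3y³ + 92/9y² - 185/9y + 38/3 to the basis.

S(f_1,f_3): lcm = x². S = 2xy² + 4/3xy + 10/3x - 7/3y² - 7/3y - 86/3.
  leading term xy²: subtract (-⅓y)·f_2 from 2xy² + 4/3xy + 10/3x - 7/3y² - 7/3y - 86/3 → ⅔xy + 10/3x - 7/3y² + 11y - 86/3
  leading term xy: subtract (-1/9)·f_2 from ⅔xy + 10/3x - 7/3y² + 11y - 86/3 → 28/9x - 7/3y² + 11y - 218/9
  leading term x: subtract (28/27)·f_3 from 28/9x - 7/3y² + 11y - 218/9 → 35/9y² + 409/27y - 514/27
  leading term y²: no divisor's leading term divides it; move 35/9y² to the remainder.
  leading term y: no divisor's leading term divides it; move 409/27y to the remainder.
  leading term 1: no divisor's leading term divides it; move -514/27 to the remainder.
  remainder 35/9y² + 409/27y - 514/27 ≠ 0; add h_6 = 35/9y² + 409/27y - 514/27 to the basis.

S(f_1,f_4): lcm = x². S = -xy + 7/3x - 19/3y² - 7/3y + 2.
  leading term xy: subtract (⅙)·f_2 from -xy + 7/3x - 19/3y² - 7/3y + 2 → 8/3x - 19/3y² - 7/3y - 14/3
  leading term x: subtract (8/9)·f_3 from 8/3x - 19/3y² - 7/3y - 14/3 → -y² + 11/9y - 2/9
  leading term y²: subtract (-9/35)·h_6 from -y² + 11/9y - 2/9 → 1612/315y - 1612/315
  leading term y: no divisor's leading term divides it; move 1612/315y to the remainder.
  leading term 1: no divisor's leading term divides it; move -1612/315 to the remainder.
  remainder 1612/315y - 1612/315 ≠ 0; add h_7 = 1612/315y - 1612/315 to the basis.

The other S-polynomials (S(f_2,f_3), S(f_2,f_4), S(f_3,f_4), S(f_1,h_5), S(f_2,h_5), S(f_3,h_5), S(f_4,h_5), S(f_1,h_6), S(f_2,h_6), S(f_3,h_6), S(f_4,h_6), S(h_5,h_6), S(f_1,h_7), S(f_2,h_7), S(f_3,h_7), S(f_4,h_7), S(h_5,h_7), S(h_6,h_7)) all reduce to 0 modulo the current basis, so we have a Gröbner basis.
Inter-reduce: drop elements whose leading term is divisible by another's, tail-reduce, and make monic.
Reduced Gröbner basis: {x - 5, y - 1}.

The lex basis is triangular: the last element involves only y. Solving y - 1 = 0 gives y ∈ {1}; substituting each value into the earlier elements determines the remaining variables.
  y = 1: the earlier basis element becomes x - 5 = 0, giving x = 5 — point (5, 1).

{(5, 1)}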